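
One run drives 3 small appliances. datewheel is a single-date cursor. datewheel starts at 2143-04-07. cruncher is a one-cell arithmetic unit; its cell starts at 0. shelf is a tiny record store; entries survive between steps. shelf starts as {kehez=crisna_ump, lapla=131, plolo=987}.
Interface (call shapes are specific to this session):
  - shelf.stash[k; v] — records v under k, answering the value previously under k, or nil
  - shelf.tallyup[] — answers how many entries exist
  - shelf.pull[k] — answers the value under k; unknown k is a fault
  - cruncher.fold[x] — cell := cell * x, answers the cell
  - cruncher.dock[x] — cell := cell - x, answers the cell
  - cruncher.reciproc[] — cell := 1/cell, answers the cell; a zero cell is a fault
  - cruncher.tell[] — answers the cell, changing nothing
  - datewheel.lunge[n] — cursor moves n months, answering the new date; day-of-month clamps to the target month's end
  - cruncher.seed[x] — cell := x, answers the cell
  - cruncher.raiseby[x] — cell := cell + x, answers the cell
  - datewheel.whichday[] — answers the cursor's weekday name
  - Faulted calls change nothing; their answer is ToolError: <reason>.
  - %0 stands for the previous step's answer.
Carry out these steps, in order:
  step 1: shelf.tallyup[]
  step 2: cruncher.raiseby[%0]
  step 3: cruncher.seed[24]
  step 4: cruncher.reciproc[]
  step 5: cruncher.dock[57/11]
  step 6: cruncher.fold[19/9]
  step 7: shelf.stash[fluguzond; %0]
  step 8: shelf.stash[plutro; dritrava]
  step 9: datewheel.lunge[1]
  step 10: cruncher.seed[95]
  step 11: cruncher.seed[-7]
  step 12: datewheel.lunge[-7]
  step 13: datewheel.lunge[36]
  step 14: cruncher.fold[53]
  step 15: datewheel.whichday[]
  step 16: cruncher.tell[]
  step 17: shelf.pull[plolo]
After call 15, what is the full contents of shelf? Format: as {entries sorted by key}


Invoking tallyup, → 3.
I call raiseby(x→%0), yielding 3.
Calling seed(x→24), which returns 24.
Calling reciproc(), — result: 1/24.
I use dock(x→57/11), yielding -1357/264.
Using fold(x→19/9), which returns -25783/2376.
Calling stash(k→fluguzond, v→%0), and observe nil.
Then stash(k→plutro, v→dritrava): nil.
Then lunge(n→1), and observe 2143-05-07.
Using seed(x→95), — result: 95.
Next I call seed(x→-7), giving -7.
Now I run lunge(n→-7), and see 2142-10-07.
Invoking lunge(n→36), yielding 2145-10-07.
Using fold(x→53), which returns -371.
Then whichday, and observe Thursday.
Calling tell(), and observe -371.
I run pull(k→plolo), and get 987.

Answer: {fluguzond=-25783/2376, kehez=crisna_ump, lapla=131, plolo=987, plutro=dritrava}


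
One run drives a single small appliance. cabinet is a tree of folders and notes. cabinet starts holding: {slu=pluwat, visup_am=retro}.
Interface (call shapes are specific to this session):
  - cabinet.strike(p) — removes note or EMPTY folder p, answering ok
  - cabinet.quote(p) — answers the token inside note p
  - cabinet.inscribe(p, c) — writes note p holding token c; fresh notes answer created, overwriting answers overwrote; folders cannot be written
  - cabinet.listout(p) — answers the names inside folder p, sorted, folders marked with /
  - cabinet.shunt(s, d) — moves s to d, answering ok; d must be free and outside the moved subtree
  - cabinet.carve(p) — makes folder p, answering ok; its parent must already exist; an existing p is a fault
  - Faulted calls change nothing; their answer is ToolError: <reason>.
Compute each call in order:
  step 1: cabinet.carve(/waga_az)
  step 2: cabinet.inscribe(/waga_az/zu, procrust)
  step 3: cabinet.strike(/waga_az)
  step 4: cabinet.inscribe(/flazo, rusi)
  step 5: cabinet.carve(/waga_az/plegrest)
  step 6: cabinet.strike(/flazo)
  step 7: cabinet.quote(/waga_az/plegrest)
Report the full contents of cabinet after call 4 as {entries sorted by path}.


Answer: {flazo=rusi, slu=pluwat, visup_am=retro, waga_az/, waga_az/zu=procrust}

Derivation:
Step: cabinet.carve[/waga_az]
Result: ok
Step: cabinet.inscribe[/waga_az/zu; procrust]
Result: created
Step: cabinet.strike[/waga_az]
Result: ToolError: not empty
Step: cabinet.inscribe[/flazo; rusi]
Result: created
Step: cabinet.carve[/waga_az/plegrest]
Result: ok
Step: cabinet.strike[/flazo]
Result: ok
Step: cabinet.quote[/waga_az/plegrest]
Result: ToolError: is a directory


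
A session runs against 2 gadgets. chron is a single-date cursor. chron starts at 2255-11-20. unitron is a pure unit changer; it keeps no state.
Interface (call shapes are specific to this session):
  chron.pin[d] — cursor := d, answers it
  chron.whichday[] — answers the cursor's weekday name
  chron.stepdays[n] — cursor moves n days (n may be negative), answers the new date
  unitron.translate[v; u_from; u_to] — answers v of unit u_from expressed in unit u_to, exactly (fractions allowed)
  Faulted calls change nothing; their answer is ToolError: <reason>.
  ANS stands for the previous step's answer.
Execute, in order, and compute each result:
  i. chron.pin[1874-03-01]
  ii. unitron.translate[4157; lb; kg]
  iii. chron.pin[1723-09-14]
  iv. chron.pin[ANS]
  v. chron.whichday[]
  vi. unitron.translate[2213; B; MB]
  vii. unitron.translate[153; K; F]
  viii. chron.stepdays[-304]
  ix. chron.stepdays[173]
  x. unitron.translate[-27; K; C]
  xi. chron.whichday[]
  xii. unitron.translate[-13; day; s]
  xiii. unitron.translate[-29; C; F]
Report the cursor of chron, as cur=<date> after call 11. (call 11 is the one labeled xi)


# chron.pin(1874-03-01) => 1874-03-01
# unitron.translate(4157, lb, kg) => 188558348209/100000000
# chron.pin(1723-09-14) => 1723-09-14
# chron.pin(ANS) => 1723-09-14
# chron.whichday() => Tuesday
# unitron.translate(2213, B, MB) => 2213/1000000
# unitron.translate(153, K, F) => -18427/100
# chron.stepdays(-304) => 1722-11-14
# chron.stepdays(173) => 1723-05-06
# unitron.translate(-27, K, C) => -6003/20
# chron.whichday() => Thursday
# unitron.translate(-13, day, s) => -1123200
# unitron.translate(-29, C, F) => -101/5

Answer: cur=1723-05-06


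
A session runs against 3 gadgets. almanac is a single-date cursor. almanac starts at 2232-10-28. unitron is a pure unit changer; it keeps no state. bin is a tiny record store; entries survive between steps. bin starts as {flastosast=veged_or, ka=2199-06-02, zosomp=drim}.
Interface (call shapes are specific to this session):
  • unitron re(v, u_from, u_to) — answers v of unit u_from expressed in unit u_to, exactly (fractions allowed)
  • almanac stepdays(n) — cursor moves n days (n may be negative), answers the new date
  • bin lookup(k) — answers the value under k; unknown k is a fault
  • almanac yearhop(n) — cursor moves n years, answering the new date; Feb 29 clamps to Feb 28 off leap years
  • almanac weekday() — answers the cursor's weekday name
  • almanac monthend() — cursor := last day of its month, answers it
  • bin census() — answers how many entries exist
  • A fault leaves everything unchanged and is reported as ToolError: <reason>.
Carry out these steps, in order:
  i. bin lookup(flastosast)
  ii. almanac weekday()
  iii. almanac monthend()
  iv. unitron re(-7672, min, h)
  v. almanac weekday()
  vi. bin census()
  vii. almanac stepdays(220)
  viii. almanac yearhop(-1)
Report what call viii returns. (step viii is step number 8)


Answer: 2232-06-08

Derivation:
# 1. bin lookup(k=flastosast) -> veged_or
# 2. almanac weekday() -> Sunday
# 3. almanac monthend() -> 2232-10-31
# 4. unitron re(v=-7672, u_from=min, u_to=h) -> -1918/15
# 5. almanac weekday() -> Wednesday
# 6. bin census() -> 3
# 7. almanac stepdays(n=220) -> 2233-06-08
# 8. almanac yearhop(n=-1) -> 2232-06-08


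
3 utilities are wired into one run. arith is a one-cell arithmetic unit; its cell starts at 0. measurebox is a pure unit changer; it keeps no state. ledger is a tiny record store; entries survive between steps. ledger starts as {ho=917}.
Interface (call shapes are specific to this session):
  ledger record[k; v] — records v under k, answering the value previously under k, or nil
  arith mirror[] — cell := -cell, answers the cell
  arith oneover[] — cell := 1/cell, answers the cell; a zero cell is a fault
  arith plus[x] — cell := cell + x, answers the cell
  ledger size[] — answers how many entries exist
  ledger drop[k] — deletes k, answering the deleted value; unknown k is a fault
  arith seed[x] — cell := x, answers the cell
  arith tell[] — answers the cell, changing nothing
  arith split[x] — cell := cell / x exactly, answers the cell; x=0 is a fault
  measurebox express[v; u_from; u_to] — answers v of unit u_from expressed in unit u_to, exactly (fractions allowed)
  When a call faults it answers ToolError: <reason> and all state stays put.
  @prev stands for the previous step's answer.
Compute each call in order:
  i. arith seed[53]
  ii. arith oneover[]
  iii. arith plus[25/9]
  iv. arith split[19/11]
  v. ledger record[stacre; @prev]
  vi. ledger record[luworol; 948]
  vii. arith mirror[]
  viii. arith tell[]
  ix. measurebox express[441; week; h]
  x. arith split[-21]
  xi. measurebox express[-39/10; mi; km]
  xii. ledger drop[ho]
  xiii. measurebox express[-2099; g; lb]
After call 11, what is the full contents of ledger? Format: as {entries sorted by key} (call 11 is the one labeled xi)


Act: arith seed[x: 53]
Obs: 53
Act: arith oneover[]
Obs: 1/53
Act: arith plus[x: 25/9]
Obs: 1334/477
Act: arith split[x: 19/11]
Obs: 14674/9063
Act: ledger record[k: stacre; v: @prev]
Obs: nil
Act: ledger record[k: luworol; v: 948]
Obs: nil
Act: arith mirror[]
Obs: -14674/9063
Act: arith tell[]
Obs: -14674/9063
Act: measurebox express[v: 441; u_from: week; u_to: h]
Obs: 74088
Act: arith split[x: -21]
Obs: 14674/190323
Act: measurebox express[v: -39/10; u_from: mi; u_to: km]
Obs: -490347/78125
Act: ledger drop[k: ho]
Obs: 917
Act: measurebox express[v: -2099; u_from: g; u_to: lb]
Obs: -209900000/45359237

Answer: {ho=917, luworol=948, stacre=14674/9063}


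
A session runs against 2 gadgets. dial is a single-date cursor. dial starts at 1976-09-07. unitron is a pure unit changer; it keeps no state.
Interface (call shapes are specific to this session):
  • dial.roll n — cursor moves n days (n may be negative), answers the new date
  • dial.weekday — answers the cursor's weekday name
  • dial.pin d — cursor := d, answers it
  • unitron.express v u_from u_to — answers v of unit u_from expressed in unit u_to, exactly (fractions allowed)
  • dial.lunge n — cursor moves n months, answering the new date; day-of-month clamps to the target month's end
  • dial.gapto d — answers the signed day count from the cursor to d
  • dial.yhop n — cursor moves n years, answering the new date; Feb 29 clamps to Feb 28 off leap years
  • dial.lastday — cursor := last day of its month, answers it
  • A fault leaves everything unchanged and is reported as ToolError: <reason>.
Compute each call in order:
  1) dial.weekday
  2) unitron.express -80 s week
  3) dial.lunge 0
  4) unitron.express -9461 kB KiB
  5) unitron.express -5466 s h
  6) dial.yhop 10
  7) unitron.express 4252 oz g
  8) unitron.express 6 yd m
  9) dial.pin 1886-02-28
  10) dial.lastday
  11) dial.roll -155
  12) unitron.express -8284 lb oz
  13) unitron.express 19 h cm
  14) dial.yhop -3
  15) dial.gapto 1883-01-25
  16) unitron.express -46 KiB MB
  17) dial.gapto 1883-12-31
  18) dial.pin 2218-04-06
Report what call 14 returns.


Answer: 1882-09-26

Derivation:
CALL dial.weekday[]
RET  Tuesday
CALL unitron.express[v=-80; u_from=s; u_to=week]
RET  -1/7560
CALL dial.lunge[n=0]
RET  1976-09-07
CALL unitron.express[v=-9461; u_from=kB; u_to=KiB]
RET  -1182625/128
CALL unitron.express[v=-5466; u_from=s; u_to=h]
RET  -911/600
CALL dial.yhop[n=10]
RET  1986-09-07
CALL unitron.express[v=4252; u_from=oz; u_to=g]
RET  48216868931/400000
CALL unitron.express[v=6; u_from=yd; u_to=m]
RET  3429/625
CALL dial.pin[d=1886-02-28]
RET  1886-02-28
CALL dial.lastday[]
RET  1886-02-28
CALL dial.roll[n=-155]
RET  1885-09-26
CALL unitron.express[v=-8284; u_from=lb; u_to=oz]
RET  -132544
CALL unitron.express[v=19; u_from=h; u_to=cm]
RET  ToolError: incompatible units
CALL dial.yhop[n=-3]
RET  1882-09-26
CALL dial.gapto[d=1883-01-25]
RET  121
CALL unitron.express[v=-46; u_from=KiB; u_to=MB]
RET  -736/15625
CALL dial.gapto[d=1883-12-31]
RET  461
CALL dial.pin[d=2218-04-06]
RET  2218-04-06


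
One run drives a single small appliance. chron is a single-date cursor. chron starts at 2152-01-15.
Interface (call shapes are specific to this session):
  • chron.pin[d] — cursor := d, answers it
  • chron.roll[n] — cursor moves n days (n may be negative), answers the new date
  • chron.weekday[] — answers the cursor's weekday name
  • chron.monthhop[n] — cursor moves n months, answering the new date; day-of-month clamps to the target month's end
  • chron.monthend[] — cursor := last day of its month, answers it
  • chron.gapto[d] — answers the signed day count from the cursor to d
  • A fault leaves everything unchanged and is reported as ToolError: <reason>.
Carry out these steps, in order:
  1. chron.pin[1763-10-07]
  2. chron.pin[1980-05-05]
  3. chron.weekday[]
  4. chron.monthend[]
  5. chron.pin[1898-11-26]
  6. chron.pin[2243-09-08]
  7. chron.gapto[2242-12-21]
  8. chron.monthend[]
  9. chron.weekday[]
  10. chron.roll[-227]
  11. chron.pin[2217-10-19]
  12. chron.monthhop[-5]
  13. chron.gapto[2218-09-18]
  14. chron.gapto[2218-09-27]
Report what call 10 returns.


Answer: 2243-02-15

Derivation:
==> chron.pin(d→1763-10-07)
<== 1763-10-07
==> chron.pin(d→1980-05-05)
<== 1980-05-05
==> chron.weekday()
<== Monday
==> chron.monthend()
<== 1980-05-31
==> chron.pin(d→1898-11-26)
<== 1898-11-26
==> chron.pin(d→2243-09-08)
<== 2243-09-08
==> chron.gapto(d→2242-12-21)
<== -261
==> chron.monthend()
<== 2243-09-30
==> chron.weekday()
<== Saturday
==> chron.roll(n→-227)
<== 2243-02-15
==> chron.pin(d→2217-10-19)
<== 2217-10-19
==> chron.monthhop(n→-5)
<== 2217-05-19
==> chron.gapto(d→2218-09-18)
<== 487
==> chron.gapto(d→2218-09-27)
<== 496


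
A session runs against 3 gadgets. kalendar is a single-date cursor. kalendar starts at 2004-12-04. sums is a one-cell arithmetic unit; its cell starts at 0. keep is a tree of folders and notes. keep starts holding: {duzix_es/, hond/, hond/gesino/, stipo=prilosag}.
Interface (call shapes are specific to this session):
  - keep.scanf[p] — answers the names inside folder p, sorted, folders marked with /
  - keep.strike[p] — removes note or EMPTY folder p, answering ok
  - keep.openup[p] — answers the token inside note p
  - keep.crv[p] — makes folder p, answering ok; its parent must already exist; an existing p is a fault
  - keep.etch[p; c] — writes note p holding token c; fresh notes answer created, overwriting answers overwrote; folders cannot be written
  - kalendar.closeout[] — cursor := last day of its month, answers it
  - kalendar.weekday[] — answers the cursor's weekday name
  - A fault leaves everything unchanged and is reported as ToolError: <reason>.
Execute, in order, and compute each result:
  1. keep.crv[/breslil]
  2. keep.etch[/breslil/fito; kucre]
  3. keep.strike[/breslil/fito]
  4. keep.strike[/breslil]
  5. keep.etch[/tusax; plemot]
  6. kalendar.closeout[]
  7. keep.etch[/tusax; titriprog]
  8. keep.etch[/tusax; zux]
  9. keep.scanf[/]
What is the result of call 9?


Answer: [duzix_es/, hond/, stipo, tusax]

Derivation:
>>> keep.crv p→/breslil
= ok
>>> keep.etch p→/breslil/fito c→kucre
= created
>>> keep.strike p→/breslil/fito
= ok
>>> keep.strike p→/breslil
= ok
>>> keep.etch p→/tusax c→plemot
= created
>>> kalendar.closeout
= 2004-12-31
>>> keep.etch p→/tusax c→titriprog
= overwrote
>>> keep.etch p→/tusax c→zux
= overwrote
>>> keep.scanf p→/
= [duzix_es/, hond/, stipo, tusax]


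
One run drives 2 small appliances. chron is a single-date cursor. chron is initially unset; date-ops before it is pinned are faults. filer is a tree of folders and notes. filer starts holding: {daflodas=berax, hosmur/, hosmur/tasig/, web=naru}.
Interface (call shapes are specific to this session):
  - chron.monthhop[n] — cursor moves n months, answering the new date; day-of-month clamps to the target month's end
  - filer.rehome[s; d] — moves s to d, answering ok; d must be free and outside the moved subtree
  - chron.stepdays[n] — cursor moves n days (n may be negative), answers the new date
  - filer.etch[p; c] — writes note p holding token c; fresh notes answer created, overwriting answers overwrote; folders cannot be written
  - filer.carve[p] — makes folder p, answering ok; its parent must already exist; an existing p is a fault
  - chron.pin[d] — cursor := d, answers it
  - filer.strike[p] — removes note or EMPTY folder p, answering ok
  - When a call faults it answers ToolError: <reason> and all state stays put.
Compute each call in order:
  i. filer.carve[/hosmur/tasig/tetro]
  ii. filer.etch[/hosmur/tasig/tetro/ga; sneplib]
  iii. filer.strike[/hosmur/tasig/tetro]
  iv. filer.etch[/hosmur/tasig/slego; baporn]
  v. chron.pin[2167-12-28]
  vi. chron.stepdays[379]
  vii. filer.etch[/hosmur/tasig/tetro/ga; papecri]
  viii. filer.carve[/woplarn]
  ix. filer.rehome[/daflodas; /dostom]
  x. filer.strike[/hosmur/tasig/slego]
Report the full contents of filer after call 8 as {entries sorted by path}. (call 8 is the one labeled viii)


I run filer.carve using p='/hosmur/tasig/tetro', — result: ok.
Invoking filer.etch using p='/hosmur/tasig/tetro/ga', c='sneplib', → created.
I run filer.strike using p='/hosmur/tasig/tetro', which returns ToolError: not empty.
Next I call filer.etch using p='/hosmur/tasig/slego', c='baporn', and observe created.
I run chron.pin using d='2167-12-28', giving 2167-12-28.
Then chron.stepdays using n='379', and observe 2169-01-10.
I invoke filer.etch using p='/hosmur/tasig/tetro/ga', c='papecri', giving overwrote.
Invoking filer.carve using p='/woplarn', → ok.
Using filer.rehome using s='/daflodas', d='/dostom': ok.
I invoke filer.strike using p='/hosmur/tasig/slego', which returns ok.

Answer: {daflodas=berax, hosmur/, hosmur/tasig/, hosmur/tasig/slego=baporn, hosmur/tasig/tetro/, hosmur/tasig/tetro/ga=papecri, web=naru, woplarn/}


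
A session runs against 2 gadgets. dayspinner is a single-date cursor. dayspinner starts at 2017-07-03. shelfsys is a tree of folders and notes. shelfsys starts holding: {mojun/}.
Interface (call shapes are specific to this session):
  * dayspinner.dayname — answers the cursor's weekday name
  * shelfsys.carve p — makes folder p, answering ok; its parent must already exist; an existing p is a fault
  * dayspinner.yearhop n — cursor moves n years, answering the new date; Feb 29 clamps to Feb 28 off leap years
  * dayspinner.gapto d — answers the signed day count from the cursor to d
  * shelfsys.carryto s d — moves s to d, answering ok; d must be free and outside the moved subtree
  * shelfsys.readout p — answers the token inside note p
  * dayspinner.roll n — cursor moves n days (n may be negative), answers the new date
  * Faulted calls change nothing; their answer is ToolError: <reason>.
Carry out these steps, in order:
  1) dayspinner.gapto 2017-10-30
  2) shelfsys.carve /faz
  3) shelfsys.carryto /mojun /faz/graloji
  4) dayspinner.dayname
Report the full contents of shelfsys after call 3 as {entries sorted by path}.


I try dayspinner.gapto(d: 2017-10-30): 119.
I use shelfsys.carve(p: /faz), giving ok.
I use shelfsys.carryto(s: /mojun, d: /faz/graloji), which returns ok.
Using dayspinner.dayname(): Monday.

Answer: {faz/, faz/graloji/}


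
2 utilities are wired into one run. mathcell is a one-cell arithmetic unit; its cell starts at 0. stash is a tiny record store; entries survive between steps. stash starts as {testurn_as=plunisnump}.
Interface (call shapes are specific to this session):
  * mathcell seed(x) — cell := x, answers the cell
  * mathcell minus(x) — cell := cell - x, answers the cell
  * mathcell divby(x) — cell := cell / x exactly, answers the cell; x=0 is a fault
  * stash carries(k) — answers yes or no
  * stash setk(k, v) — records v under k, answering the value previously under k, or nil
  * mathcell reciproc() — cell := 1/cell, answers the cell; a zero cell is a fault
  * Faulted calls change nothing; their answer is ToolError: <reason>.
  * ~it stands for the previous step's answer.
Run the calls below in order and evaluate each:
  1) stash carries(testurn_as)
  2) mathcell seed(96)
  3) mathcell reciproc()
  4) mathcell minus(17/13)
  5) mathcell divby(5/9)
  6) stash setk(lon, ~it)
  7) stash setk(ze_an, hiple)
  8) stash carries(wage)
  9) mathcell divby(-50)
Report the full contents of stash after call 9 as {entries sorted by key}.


>>> stash carries k: testurn_as
  yes
>>> mathcell seed x: 96
  96
>>> mathcell reciproc
  1/96
>>> mathcell minus x: 17/13
  -1619/1248
>>> mathcell divby x: 5/9
  -4857/2080
>>> stash setk k: lon v: ~it
  nil
>>> stash setk k: ze_an v: hiple
  nil
>>> stash carries k: wage
  no
>>> mathcell divby x: -50
  4857/104000

Answer: {lon=-4857/2080, testurn_as=plunisnump, ze_an=hiple}


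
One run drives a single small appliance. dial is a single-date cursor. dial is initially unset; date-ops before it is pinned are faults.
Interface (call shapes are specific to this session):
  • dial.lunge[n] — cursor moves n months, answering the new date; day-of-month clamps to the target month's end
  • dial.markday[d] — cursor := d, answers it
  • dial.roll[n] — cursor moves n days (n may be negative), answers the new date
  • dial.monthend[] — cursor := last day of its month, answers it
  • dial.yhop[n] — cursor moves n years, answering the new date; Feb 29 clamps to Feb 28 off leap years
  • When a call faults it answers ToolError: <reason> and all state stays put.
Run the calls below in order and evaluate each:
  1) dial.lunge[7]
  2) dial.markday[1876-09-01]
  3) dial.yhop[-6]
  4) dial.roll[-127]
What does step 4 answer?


Answer: 1870-04-27

Derivation:
$ dial.lunge 7
[out] ToolError: no date set
$ dial.markday 1876-09-01
[out] 1876-09-01
$ dial.yhop -6
[out] 1870-09-01
$ dial.roll -127
[out] 1870-04-27


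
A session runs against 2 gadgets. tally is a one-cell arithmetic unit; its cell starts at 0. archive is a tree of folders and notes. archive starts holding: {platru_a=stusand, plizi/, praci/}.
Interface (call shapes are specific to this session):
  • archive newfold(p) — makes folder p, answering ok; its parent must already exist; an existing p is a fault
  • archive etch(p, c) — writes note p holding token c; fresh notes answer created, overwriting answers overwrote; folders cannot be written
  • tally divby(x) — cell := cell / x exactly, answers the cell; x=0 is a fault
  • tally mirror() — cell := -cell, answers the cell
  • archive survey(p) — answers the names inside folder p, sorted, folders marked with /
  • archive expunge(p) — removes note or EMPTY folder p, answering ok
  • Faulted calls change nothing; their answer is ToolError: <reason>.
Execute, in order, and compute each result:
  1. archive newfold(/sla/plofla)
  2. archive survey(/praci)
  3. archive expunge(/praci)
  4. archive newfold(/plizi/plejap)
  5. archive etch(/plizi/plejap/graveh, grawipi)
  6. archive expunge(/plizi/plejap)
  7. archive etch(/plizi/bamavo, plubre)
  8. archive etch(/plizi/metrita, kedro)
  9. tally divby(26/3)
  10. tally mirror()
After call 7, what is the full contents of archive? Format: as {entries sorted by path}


Then archive newfold with /sla/plofla, which returns ToolError: no parent.
Using archive survey with /praci, giving [].
Next I call archive expunge with /praci, which returns ok.
Calling archive newfold with /plizi/plejap, and see ok.
I invoke archive etch with /plizi/plejap/graveh, grawipi, yielding created.
Calling archive expunge with /plizi/plejap: ToolError: not empty.
Using archive etch with /plizi/bamavo, plubre, → created.
I call archive etch with /plizi/metrita, kedro, and get created.
Invoking tally divby with 26/3, and observe 0.
Using tally mirror(), which returns 0.

Answer: {platru_a=stusand, plizi/, plizi/bamavo=plubre, plizi/plejap/, plizi/plejap/graveh=grawipi}


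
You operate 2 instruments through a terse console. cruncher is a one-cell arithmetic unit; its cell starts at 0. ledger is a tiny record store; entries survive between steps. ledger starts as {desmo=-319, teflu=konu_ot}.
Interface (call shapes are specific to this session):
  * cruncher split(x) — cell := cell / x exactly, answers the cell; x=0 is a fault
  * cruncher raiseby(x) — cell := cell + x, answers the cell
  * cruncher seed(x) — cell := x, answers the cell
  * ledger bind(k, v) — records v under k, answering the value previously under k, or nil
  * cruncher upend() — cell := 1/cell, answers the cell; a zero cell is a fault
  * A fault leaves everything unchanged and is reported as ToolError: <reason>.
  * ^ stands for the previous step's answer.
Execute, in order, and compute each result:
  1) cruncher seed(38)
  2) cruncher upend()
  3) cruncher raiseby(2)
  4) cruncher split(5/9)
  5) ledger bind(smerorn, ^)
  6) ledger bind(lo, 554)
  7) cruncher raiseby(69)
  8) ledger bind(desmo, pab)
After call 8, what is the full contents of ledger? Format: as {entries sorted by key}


Answer: {desmo=pab, lo=554, smerorn=693/190, teflu=konu_ot}

Derivation:
>> cruncher seed(x→38)
<< 38
>> cruncher upend()
<< 1/38
>> cruncher raiseby(x→2)
<< 77/38
>> cruncher split(x→5/9)
<< 693/190
>> ledger bind(k→smerorn, v→^)
<< nil
>> ledger bind(k→lo, v→554)
<< nil
>> cruncher raiseby(x→69)
<< 13803/190
>> ledger bind(k→desmo, v→pab)
<< -319


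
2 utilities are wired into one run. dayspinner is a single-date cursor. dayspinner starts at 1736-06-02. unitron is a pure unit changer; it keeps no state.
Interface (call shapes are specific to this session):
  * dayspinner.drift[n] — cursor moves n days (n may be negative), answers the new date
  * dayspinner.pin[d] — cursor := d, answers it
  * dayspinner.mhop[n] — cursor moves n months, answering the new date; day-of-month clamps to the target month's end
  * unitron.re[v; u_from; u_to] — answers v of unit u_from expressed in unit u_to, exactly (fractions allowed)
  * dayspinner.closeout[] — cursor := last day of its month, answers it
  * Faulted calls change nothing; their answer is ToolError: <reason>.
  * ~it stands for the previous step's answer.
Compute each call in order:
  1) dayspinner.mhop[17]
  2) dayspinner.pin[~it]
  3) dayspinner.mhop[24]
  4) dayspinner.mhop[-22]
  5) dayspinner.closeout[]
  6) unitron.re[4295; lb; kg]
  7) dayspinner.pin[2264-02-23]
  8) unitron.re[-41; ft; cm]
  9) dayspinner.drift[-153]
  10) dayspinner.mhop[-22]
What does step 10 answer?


Answer: 2261-11-23

Derivation:
Invoking mhop using n→17, which returns 1737-11-02.
Next I call pin using d→~it, and observe 1737-11-02.
I invoke mhop using n→24, yielding 1739-11-02.
Using mhop using n→-22, and observe 1738-01-02.
I call closeout, and get 1738-01-31.
I call re using v→4295, u_from→lb, u_to→kg: 38963584583/20000000.
I use pin using d→2264-02-23: 2264-02-23.
Next I call re using v→-41, u_from→ft, u_to→cm, yielding -31242/25.
Invoking drift using n→-153, and get 2263-09-23.
I run mhop using n→-22, and observe 2261-11-23.


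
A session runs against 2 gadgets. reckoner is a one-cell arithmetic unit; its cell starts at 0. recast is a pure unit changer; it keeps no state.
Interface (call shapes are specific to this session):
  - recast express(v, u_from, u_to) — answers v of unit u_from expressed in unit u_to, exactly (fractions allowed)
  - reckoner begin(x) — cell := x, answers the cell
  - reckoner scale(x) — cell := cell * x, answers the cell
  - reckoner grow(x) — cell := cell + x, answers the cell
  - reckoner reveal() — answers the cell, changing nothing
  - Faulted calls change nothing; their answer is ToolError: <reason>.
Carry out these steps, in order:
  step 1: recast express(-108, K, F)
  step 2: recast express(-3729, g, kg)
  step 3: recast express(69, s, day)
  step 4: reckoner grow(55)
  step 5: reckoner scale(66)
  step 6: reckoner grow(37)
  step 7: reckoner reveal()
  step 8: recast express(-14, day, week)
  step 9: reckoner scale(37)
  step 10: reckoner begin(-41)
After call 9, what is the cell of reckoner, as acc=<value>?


Act: recast express[v=-108; u_from=K; u_to=F]
Obs: -65407/100
Act: recast express[v=-3729; u_from=g; u_to=kg]
Obs: -3729/1000
Act: recast express[v=69; u_from=s; u_to=day]
Obs: 23/28800
Act: reckoner grow[x=55]
Obs: 55
Act: reckoner scale[x=66]
Obs: 3630
Act: reckoner grow[x=37]
Obs: 3667
Act: reckoner reveal[]
Obs: 3667
Act: recast express[v=-14; u_from=day; u_to=week]
Obs: -2
Act: reckoner scale[x=37]
Obs: 135679
Act: reckoner begin[x=-41]
Obs: -41

Answer: acc=135679


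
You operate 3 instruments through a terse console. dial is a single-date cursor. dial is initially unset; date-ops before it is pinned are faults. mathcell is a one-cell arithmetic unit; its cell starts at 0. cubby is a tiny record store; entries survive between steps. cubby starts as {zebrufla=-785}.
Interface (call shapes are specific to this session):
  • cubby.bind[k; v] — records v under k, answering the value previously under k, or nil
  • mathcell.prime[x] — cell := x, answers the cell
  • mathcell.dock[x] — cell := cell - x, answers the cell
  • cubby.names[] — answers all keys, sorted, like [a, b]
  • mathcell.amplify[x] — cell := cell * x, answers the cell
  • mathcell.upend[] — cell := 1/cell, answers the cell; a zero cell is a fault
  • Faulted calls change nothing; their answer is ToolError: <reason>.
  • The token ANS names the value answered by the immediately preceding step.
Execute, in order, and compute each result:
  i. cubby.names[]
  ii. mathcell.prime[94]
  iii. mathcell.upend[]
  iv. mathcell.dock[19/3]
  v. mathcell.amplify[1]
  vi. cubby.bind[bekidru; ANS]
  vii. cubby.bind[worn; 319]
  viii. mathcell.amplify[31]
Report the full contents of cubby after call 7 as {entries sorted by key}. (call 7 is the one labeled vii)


Act: names[]
Obs: [zebrufla]
Act: prime[94]
Obs: 94
Act: upend[]
Obs: 1/94
Act: dock[19/3]
Obs: -1783/282
Act: amplify[1]
Obs: -1783/282
Act: bind[bekidru; ANS]
Obs: nil
Act: bind[worn; 319]
Obs: nil
Act: amplify[31]
Obs: -55273/282

Answer: {bekidru=-1783/282, worn=319, zebrufla=-785}


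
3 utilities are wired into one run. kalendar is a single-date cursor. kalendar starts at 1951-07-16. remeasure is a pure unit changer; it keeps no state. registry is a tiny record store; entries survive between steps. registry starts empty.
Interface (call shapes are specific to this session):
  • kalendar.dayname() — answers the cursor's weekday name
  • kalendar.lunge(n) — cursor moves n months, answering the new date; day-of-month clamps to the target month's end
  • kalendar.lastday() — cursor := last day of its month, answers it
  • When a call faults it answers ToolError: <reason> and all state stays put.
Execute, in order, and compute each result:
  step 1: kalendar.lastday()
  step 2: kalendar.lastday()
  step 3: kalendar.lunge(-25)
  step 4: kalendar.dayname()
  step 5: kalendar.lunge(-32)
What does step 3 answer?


I invoke kalendar.lastday, which returns 1951-07-31.
Calling kalendar.lastday, giving 1951-07-31.
Using kalendar.lunge on n='-25', → 1949-06-30.
Then kalendar.dayname, and observe Thursday.
I invoke kalendar.lunge on n='-32', which returns 1946-10-30.

Answer: 1949-06-30


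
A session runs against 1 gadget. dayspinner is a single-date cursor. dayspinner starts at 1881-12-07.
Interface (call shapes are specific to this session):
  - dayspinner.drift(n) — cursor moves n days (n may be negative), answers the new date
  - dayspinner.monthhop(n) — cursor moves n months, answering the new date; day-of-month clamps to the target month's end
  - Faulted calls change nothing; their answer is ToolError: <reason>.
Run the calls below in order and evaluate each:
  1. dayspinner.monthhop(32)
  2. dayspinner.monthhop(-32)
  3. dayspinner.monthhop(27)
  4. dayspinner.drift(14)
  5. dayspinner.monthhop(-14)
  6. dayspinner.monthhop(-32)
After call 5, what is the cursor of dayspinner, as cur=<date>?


Now I run dayspinner.monthhop passing n=32, yielding 1884-08-07.
Invoking dayspinner.monthhop passing n=-32, and see 1881-12-07.
I invoke dayspinner.monthhop passing n=27, and see 1884-03-07.
Next I call dayspinner.drift passing n=14, — result: 1884-03-21.
Invoking dayspinner.monthhop passing n=-14, yielding 1883-01-21.
Next I call dayspinner.monthhop passing n=-32: 1880-05-21.

Answer: cur=1883-01-21


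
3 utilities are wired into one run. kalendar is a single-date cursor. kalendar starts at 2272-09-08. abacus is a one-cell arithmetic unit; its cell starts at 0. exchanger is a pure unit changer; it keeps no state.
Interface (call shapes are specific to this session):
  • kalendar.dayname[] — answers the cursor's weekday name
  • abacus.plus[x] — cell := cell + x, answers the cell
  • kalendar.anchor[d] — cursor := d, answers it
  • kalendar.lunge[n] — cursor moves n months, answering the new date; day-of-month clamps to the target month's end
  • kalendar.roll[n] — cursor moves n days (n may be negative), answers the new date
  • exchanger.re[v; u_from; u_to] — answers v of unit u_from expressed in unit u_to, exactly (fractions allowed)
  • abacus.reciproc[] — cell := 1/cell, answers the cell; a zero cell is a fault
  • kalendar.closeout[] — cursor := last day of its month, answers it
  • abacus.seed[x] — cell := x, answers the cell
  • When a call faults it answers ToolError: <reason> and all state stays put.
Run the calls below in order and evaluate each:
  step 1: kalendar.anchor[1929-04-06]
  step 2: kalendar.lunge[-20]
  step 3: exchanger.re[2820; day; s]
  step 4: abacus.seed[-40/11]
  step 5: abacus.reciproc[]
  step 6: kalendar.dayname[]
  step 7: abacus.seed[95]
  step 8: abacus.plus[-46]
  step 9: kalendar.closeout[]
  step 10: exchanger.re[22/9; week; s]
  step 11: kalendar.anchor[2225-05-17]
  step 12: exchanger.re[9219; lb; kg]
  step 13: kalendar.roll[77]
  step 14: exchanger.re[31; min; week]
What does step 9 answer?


I try anchor passing d: 1929-04-06, and get 1929-04-06.
I try lunge passing n: -20, giving 1927-08-06.
I call re passing v: 2820, u_from: day, u_to: s, and observe 243648000.
Invoking seed passing x: -40/11, → -40/11.
Using reciproc(), and get -11/40.
I run dayname(), which returns Saturday.
Invoking seed passing x: 95, → 95.
I invoke plus passing x: -46, and see 49.
Invoking closeout(), — result: 1927-08-31.
I call re passing v: 22/9, u_from: week, u_to: s, and observe 1478400.
I use anchor passing d: 2225-05-17, and observe 2225-05-17.
Now I run re passing v: 9219, u_from: lb, u_to: kg, and see 418166805903/100000000.
I run roll passing n: 77, → 2225-08-02.
Invoking re passing v: 31, u_from: min, u_to: week, and get 31/10080.

Answer: 1927-08-31


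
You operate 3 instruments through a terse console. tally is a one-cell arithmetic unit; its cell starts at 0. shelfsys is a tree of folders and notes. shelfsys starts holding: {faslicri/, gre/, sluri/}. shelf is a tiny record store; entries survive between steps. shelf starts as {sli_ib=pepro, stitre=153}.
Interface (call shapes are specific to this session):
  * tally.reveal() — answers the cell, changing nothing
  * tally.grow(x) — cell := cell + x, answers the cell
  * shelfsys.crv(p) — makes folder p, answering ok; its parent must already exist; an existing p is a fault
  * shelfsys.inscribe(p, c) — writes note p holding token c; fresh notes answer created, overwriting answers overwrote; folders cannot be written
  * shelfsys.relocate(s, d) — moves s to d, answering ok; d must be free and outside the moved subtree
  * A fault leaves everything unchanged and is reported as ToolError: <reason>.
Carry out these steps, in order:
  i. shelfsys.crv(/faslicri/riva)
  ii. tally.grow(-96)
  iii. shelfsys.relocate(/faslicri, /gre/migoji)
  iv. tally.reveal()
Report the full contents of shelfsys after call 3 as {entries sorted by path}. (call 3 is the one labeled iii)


Answer: {gre/, gre/migoji/, gre/migoji/riva/, sluri/}

Derivation:
Step: crv[/faslicri/riva]
Result: ok
Step: grow[-96]
Result: -96
Step: relocate[/faslicri; /gre/migoji]
Result: ok
Step: reveal[]
Result: -96


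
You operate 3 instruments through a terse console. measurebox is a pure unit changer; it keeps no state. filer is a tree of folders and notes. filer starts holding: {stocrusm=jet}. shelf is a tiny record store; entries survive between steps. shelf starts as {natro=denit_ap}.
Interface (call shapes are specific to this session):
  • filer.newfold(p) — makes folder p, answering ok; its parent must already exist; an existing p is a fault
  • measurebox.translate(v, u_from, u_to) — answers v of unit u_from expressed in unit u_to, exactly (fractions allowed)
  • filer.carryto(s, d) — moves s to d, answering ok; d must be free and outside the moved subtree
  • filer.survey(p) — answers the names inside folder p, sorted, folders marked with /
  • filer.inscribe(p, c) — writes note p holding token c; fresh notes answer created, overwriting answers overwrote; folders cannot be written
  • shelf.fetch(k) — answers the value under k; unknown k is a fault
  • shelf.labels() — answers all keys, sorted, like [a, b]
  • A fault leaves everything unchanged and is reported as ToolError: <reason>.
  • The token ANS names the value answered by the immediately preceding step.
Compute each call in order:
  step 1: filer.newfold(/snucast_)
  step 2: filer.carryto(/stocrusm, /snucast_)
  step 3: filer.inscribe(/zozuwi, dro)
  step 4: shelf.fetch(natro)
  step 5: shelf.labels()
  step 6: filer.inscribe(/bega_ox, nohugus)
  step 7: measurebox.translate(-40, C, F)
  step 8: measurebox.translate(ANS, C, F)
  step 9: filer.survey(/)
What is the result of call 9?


Answer: [bega_ox, snucast_/, stocrusm, zozuwi]

Derivation:
CALL newfold[p='/snucast_']
RET  ok
CALL carryto[s='/stocrusm'; d='/snucast_']
RET  ToolError: exists
CALL inscribe[p='/zozuwi'; c='dro']
RET  created
CALL fetch[k='natro']
RET  denit_ap
CALL labels[]
RET  [natro]
CALL inscribe[p='/bega_ox'; c='nohugus']
RET  created
CALL translate[v='-40'; u_from='C'; u_to='F']
RET  -40
CALL translate[v='ANS'; u_from='C'; u_to='F']
RET  -40
CALL survey[p='/']
RET  [bega_ox, snucast_/, stocrusm, zozuwi]


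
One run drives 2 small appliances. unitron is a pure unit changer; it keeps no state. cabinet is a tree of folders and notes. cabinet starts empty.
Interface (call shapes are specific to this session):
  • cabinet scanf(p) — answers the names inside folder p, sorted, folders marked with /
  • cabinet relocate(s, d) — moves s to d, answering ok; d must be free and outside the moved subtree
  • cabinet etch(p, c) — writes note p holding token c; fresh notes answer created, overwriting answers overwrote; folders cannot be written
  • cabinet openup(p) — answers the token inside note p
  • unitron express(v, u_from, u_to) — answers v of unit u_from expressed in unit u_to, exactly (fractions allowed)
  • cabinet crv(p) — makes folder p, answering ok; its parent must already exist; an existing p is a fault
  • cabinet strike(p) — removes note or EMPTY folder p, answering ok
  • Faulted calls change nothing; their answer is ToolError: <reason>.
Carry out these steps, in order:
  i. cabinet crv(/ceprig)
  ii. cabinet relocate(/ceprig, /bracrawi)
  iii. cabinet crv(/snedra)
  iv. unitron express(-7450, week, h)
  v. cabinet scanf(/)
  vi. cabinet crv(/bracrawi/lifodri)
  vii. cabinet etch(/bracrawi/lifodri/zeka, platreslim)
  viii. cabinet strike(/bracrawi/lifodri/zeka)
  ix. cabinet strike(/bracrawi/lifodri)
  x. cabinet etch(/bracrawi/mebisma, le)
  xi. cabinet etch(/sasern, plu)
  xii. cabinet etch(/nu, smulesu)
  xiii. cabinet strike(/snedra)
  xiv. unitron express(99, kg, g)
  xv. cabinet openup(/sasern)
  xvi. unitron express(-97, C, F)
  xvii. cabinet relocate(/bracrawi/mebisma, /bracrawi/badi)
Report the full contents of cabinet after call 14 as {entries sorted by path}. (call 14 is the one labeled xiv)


Answer: {bracrawi/, bracrawi/mebisma=le, nu=smulesu, sasern=plu}

Derivation:
Next I call cabinet crv using /ceprig, and get ok.
Using cabinet relocate using /ceprig, /bracrawi: ok.
Now I run cabinet crv using /snedra, yielding ok.
Now I run unitron express using -7450, week, h, and see -1251600.
Then cabinet scanf using /, → [bracrawi/, snedra/].
Next I call cabinet crv using /bracrawi/lifodri, and observe ok.
I try cabinet etch using /bracrawi/lifodri/zeka, platreslim, — result: created.
Using cabinet strike using /bracrawi/lifodri/zeka, giving ok.
Using cabinet strike using /bracrawi/lifodri, — result: ok.
Next I call cabinet etch using /bracrawi/mebisma, le: created.
I run cabinet etch using /sasern, plu, and get created.
I call cabinet etch using /nu, smulesu, giving created.
Next I call cabinet strike using /snedra, giving ok.
Using unitron express using 99, kg, g, → 99000.
Using cabinet openup using /sasern, and get plu.
I try unitron express using -97, C, F, → -713/5.
Then cabinet relocate using /bracrawi/mebisma, /bracrawi/badi, yielding ok.
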